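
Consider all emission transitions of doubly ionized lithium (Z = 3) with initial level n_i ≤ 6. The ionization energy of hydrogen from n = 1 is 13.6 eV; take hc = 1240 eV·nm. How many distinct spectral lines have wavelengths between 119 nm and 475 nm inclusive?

Enumerate all n_i → n_f pairs with 1 ≤ n_f < n_i ≤ 6 and compute λ = 1240 / [13.6·9·(1/n_f² − 1/n_i²)].
Lines falling in [119, 475] nm: 6→3 (121.6 nm), 5→3 (142.5 nm), 4→3 (208.4 nm), 6→4 (291.8 nm), 5→4 (450.3 nm).

5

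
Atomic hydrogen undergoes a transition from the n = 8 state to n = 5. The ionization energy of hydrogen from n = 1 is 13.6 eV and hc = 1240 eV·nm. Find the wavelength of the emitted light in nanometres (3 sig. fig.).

3740 nm

ΔE = 13.60 × (1/5² − 1/8²) = 13.60 × 0.02438 = 0.3315 eV.
λ = hc/ΔE = 1240 / 0.3315 = 3740 nm.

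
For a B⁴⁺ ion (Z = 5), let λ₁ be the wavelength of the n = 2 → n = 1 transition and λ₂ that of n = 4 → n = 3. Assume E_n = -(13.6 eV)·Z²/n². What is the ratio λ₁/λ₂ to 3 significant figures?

0.0648

λ ∝ 1/ΔE ∝ 1/(1/n_f² − 1/n_i²), and the Z² and hc factors cancel in the ratio.
λ₁/λ₂ = (1/3² − 1/4²)/(1/1² − 1/2²) = 0.04861/0.7500 = 0.0648.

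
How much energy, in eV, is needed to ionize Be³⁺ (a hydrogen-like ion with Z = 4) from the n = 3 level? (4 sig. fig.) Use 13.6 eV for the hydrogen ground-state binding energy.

E_n = −13.6 Z²/n² = −217.6/n² eV for Z = 4.
E_3 = −217.6/9 = −24.18 eV, so ionization (to E = 0) requires 24.18 eV.

24.18 eV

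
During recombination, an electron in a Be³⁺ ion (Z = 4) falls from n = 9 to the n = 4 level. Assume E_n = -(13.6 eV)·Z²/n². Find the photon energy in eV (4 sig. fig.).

10.91 eV

The Bohr energies scale as Z², so for Z = 4: E_n = −217.6/n² eV.
E_9 = −217.6/81 = −2.686 eV and E_4 = −217.6/16 = −13.60 eV.
The photon energy is |E_9 − E_4| = 10.91 eV.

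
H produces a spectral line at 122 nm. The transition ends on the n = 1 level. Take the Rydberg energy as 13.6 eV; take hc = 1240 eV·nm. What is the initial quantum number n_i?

The photon energy is ΔE = hc/λ = 1240 / 122 = 10.16 eV.
With Z = 1, ΔE = 13.60 × (1/n_f² − 1/n_i²), so 1/n_f² − 1/n_i² = 0.7473.
With n_f = 1: 1/n_i² = 1/1 − 0.7473 = 0.2527, so n_i ≈ 1.99.

n_i = 2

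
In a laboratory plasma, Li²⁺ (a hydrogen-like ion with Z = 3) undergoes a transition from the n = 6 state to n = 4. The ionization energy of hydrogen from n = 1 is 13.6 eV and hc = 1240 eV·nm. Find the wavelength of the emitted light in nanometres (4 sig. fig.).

For Z = 3 the level energies scale as Z², so the effective Rydberg energy is 13.6 × 9 = 122.4 eV.
ΔE = 122.4 × (1/4² − 1/6²) = 122.4 × 0.03472 = 4.250 eV.
λ = hc/ΔE = 1240 / 4.250 = 291.8 nm.

291.8 nm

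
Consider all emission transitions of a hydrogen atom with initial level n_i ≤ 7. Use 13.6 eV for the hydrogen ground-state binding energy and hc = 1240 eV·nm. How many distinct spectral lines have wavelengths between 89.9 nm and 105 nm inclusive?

Enumerate all n_i → n_f pairs with 1 ≤ n_f < n_i ≤ 7 and compute λ = 1240 / [13.6·1·(1/n_f² − 1/n_i²)].
Lines falling in [89.9, 105] nm: 7→1 (93.08 nm), 6→1 (93.78 nm), 5→1 (94.98 nm), 4→1 (97.25 nm), 3→1 (102.6 nm).

5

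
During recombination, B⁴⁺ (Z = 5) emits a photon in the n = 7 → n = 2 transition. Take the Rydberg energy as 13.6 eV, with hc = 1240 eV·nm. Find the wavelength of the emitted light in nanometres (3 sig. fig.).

For Z = 5 the level energies scale as Z², so the effective Rydberg energy is 13.6 × 25 = 340.0 eV.
ΔE = 340.0 × (1/2² − 1/7²) = 340.0 × 0.2296 = 78.06 eV.
λ = hc/ΔE = 1240 / 78.06 = 15.9 nm.

15.9 nm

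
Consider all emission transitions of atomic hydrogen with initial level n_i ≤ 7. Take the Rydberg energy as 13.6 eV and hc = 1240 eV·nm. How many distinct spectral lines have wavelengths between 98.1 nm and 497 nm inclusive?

Enumerate all n_i → n_f pairs with 1 ≤ n_f < n_i ≤ 7 and compute λ = 1240 / [13.6·1·(1/n_f² − 1/n_i²)].
Lines falling in [98.1, 497] nm: 3→1 (102.6 nm), 2→1 (121.6 nm), 7→2 (397.1 nm), 6→2 (410.3 nm), 5→2 (434.2 nm), 4→2 (486.3 nm).

6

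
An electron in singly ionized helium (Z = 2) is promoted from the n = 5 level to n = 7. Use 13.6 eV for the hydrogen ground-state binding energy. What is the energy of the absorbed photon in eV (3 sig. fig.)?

The Bohr energies scale as Z², so for Z = 2: E_n = −54.40/n² eV.
E_7 = −54.40/49 = −1.110 eV and E_5 = −54.40/25 = −2.176 eV.
The photon energy is |E_7 − E_5| = 1.07 eV.

1.07 eV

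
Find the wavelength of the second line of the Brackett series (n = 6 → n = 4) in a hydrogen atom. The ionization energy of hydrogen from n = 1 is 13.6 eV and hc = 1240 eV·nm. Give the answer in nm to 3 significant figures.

2630 nm

The Brackett series terminates on n_f = 4; the second line has n_i = 4+2 = 6.
ΔE = 13.60 × (1/4² − 1/6²) = 0.4722 eV.
λ = 1240 / 0.4722 = 2630 nm.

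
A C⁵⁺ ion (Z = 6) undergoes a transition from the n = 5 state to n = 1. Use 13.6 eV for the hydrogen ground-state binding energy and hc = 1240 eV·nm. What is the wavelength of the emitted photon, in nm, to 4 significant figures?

For Z = 6 the level energies scale as Z², so the effective Rydberg energy is 13.6 × 36 = 489.6 eV.
ΔE = 489.6 × (1/1² − 1/5²) = 489.6 × 0.9600 = 470.0 eV.
λ = hc/ΔE = 1240 / 470.0 = 2.638 nm.

2.638 nm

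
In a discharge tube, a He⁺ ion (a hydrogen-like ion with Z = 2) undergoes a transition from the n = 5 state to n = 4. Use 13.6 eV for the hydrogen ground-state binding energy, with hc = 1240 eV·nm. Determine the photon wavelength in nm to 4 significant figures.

1013 nm

For Z = 2 the level energies scale as Z², so the effective Rydberg energy is 13.6 × 4 = 54.40 eV.
ΔE = 54.40 × (1/4² − 1/5²) = 54.40 × 0.02250 = 1.224 eV.
λ = hc/ΔE = 1240 / 1.224 = 1013 nm.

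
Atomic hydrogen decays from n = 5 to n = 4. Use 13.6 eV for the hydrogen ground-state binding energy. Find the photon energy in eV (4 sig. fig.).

0.3060 eV

E_5 = −13.60/25 = −0.5440 eV and E_4 = −13.60/16 = −0.8500 eV.
The photon energy is |E_5 − E_4| = 0.3060 eV.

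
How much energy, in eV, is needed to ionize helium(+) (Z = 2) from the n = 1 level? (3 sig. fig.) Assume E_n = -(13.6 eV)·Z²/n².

54.4 eV

E_n = −13.6 Z²/n² = −54.40/n² eV for Z = 2.
E_1 = −54.40/1 = −54.4 eV, so ionization (to E = 0) requires 54.4 eV.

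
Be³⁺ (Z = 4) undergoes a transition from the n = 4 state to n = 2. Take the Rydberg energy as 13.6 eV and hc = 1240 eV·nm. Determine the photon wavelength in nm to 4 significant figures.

30.39 nm

For Z = 4 the level energies scale as Z², so the effective Rydberg energy is 13.6 × 16 = 217.6 eV.
ΔE = 217.6 × (1/2² − 1/4²) = 217.6 × 0.1875 = 40.80 eV.
λ = hc/ΔE = 1240 / 40.80 = 30.39 nm.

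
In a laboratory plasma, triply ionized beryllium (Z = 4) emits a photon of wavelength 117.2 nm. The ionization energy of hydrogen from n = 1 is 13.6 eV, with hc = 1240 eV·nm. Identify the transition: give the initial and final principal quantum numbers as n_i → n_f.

n_i = 4, n_f = 3

The photon energy is ΔE = hc/λ = 1240 / 117.2 = 10.58 eV.
With Z = 4, ΔE = 217.6 × (1/n_f² − 1/n_i²), so 1/n_f² − 1/n_i² = 0.04862.
Trying n_f = 3 gives 1/n_i² = 0.06249, i.e. n_i ≈ 4; this pair matches.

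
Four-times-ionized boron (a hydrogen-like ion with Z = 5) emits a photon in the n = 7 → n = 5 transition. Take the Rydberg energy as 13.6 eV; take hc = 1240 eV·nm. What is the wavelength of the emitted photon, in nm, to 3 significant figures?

For Z = 5 the level energies scale as Z², so the effective Rydberg energy is 13.6 × 25 = 340.0 eV.
ΔE = 340.0 × (1/5² − 1/7²) = 340.0 × 0.01959 = 6.661 eV.
λ = hc/ΔE = 1240 / 6.661 = 186 nm.

186 nm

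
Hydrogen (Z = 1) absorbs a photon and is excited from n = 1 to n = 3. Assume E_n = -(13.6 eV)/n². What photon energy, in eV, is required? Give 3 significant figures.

E_3 = −13.60/9 = −1.511 eV and E_1 = −13.60/1 = −13.60 eV.
The photon energy is |E_3 − E_1| = 12.1 eV.

12.1 eV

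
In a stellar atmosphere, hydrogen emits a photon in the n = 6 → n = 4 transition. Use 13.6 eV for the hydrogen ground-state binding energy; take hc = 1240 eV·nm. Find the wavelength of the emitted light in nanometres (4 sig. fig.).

ΔE = 13.60 × (1/4² − 1/6²) = 13.60 × 0.03472 = 0.4722 eV.
λ = hc/ΔE = 1240 / 0.4722 = 2626 nm.
This line belongs to the Brackett series.

2626 nm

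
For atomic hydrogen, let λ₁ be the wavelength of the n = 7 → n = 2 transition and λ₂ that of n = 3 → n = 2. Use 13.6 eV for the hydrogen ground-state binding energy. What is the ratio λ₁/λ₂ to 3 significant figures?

λ ∝ 1/ΔE ∝ 1/(1/n_f² − 1/n_i²), and the Z² and hc factors cancel in the ratio.
λ₁/λ₂ = (1/2² − 1/3²)/(1/2² − 1/7²) = 0.1389/0.2296 = 0.605.

0.605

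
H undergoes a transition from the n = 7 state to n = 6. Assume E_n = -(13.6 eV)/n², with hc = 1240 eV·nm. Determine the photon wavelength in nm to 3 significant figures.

12400 nm

ΔE = 13.60 × (1/6² − 1/7²) = 13.60 × 0.007370 = 0.1002 eV.
λ = hc/ΔE = 1240 / 0.1002 = 12400 nm.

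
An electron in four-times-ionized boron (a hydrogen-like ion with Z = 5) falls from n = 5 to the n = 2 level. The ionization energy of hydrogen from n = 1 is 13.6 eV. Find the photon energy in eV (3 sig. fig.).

71.4 eV

The Bohr energies scale as Z², so for Z = 5: E_n = −340.0/n² eV.
E_5 = −340.0/25 = −13.60 eV and E_2 = −340.0/4 = −85.00 eV.
The photon energy is |E_5 − E_2| = 71.4 eV.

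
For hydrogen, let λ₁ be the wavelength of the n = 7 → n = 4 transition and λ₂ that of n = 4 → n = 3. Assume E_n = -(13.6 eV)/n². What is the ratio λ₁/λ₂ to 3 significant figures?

λ ∝ 1/ΔE ∝ 1/(1/n_f² − 1/n_i²), and the Z² and hc factors cancel in the ratio.
λ₁/λ₂ = (1/3² − 1/4²)/(1/4² − 1/7²) = 0.04861/0.04209 = 1.15.

1.15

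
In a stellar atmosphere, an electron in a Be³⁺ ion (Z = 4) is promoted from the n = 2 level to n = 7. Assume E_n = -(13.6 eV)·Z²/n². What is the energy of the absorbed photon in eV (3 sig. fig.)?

The Bohr energies scale as Z², so for Z = 4: E_n = −217.6/n² eV.
E_7 = −217.6/49 = −4.441 eV and E_2 = −217.6/4 = −54.40 eV.
The photon energy is |E_7 − E_2| = 50.0 eV.

50.0 eV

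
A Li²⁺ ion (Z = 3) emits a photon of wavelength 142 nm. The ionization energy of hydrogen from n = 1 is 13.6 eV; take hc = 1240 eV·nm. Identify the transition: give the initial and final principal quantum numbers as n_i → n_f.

n_i = 5, n_f = 3

The photon energy is ΔE = hc/λ = 1240 / 142 = 8.732 eV.
With Z = 3, ΔE = 122.4 × (1/n_f² − 1/n_i²), so 1/n_f² − 1/n_i² = 0.07134.
Trying n_f = 3 gives 1/n_i² = 0.03977, i.e. n_i ≈ 5; this pair matches.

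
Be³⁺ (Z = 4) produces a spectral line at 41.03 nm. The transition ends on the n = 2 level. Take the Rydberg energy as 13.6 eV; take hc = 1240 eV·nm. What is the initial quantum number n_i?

The photon energy is ΔE = hc/λ = 1240 / 41.03 = 30.22 eV.
With Z = 4, ΔE = 217.6 × (1/n_f² − 1/n_i²), so 1/n_f² − 1/n_i² = 0.1389.
With n_f = 2: 1/n_i² = 1/4 − 0.1389 = 0.1111, so n_i ≈ 3.00.

n_i = 3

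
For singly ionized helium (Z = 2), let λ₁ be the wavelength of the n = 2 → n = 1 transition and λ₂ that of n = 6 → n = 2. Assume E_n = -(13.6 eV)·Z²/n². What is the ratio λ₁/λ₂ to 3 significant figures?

0.296

λ ∝ 1/ΔE ∝ 1/(1/n_f² − 1/n_i²), and the Z² and hc factors cancel in the ratio.
λ₁/λ₂ = (1/2² − 1/6²)/(1/1² − 1/2²) = 0.2222/0.7500 = 0.296.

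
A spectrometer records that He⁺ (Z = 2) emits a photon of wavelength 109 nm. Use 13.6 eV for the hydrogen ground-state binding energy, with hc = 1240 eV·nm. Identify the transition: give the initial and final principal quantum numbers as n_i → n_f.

The photon energy is ΔE = hc/λ = 1240 / 109 = 11.38 eV.
With Z = 2, ΔE = 54.40 × (1/n_f² − 1/n_i²), so 1/n_f² − 1/n_i² = 0.2091.
Trying n_f = 2 gives 1/n_i² = 0.04088, i.e. n_i ≈ 5; this pair matches.

n_i = 5, n_f = 2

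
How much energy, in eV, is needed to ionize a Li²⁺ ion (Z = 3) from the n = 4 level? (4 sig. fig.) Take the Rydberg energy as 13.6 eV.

7.650 eV

E_n = −13.6 Z²/n² = −122.4/n² eV for Z = 3.
E_4 = −122.4/16 = −7.650 eV, so ionization (to E = 0) requires 7.650 eV.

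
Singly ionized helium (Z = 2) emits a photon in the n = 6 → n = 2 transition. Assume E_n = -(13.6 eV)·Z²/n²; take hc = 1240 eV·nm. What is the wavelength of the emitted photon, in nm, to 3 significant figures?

103 nm

For Z = 2 the level energies scale as Z², so the effective Rydberg energy is 13.6 × 4 = 54.40 eV.
ΔE = 54.40 × (1/2² − 1/6²) = 54.40 × 0.2222 = 12.09 eV.
λ = hc/ΔE = 1240 / 12.09 = 103 nm.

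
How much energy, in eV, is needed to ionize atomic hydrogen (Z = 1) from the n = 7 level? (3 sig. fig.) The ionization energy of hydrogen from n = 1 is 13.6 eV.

E_7 = −13.60/49 = −0.278 eV, so ionization (to E = 0) requires 0.278 eV.

0.278 eV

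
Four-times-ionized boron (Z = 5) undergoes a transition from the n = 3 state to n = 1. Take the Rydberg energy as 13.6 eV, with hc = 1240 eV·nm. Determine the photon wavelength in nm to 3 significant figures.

For Z = 5 the level energies scale as Z², so the effective Rydberg energy is 13.6 × 25 = 340.0 eV.
ΔE = 340.0 × (1/1² − 1/3²) = 340.0 × 0.8889 = 302.2 eV.
λ = hc/ΔE = 1240 / 302.2 = 4.10 nm.

4.10 nm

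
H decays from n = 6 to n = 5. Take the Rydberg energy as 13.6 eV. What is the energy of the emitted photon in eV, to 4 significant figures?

0.1662 eV

E_6 = −13.60/36 = −0.3778 eV and E_5 = −13.60/25 = −0.5440 eV.
The photon energy is |E_6 − E_5| = 0.1662 eV.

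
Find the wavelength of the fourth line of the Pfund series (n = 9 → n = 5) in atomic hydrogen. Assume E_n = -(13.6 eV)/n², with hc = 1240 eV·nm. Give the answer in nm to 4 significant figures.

The Pfund series terminates on n_f = 5; the fourth line has n_i = 5+4 = 9.
ΔE = 13.60 × (1/5² − 1/9²) = 0.3761 eV.
λ = 1240 / 0.3761 = 3297 nm.

3297 nm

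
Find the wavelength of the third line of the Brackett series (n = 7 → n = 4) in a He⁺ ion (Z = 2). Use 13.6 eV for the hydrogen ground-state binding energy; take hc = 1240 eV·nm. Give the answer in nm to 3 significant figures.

The Brackett series terminates on n_f = 4; the third line has n_i = 4+3 = 7.
ΔE = 54.40 × (1/4² − 1/7²) = 2.290 eV.
λ = 1240 / 2.290 = 542 nm.

542 nm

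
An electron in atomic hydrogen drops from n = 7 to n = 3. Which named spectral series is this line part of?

Paschen

The series is set by the lower level: n_f = 3 is the Paschen series.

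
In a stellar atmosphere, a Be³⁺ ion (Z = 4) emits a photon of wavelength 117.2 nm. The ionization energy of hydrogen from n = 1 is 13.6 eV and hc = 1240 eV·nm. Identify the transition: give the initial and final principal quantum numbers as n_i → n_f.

The photon energy is ΔE = hc/λ = 1240 / 117.2 = 10.58 eV.
With Z = 4, ΔE = 217.6 × (1/n_f² − 1/n_i²), so 1/n_f² − 1/n_i² = 0.04862.
Trying n_f = 3 gives 1/n_i² = 0.06249, i.e. n_i ≈ 4; this pair matches.

n_i = 4, n_f = 3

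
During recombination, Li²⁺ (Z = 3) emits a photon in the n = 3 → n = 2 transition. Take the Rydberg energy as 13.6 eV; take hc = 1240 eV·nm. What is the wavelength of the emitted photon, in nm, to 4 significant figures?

For Z = 3 the level energies scale as Z², so the effective Rydberg energy is 13.6 × 9 = 122.4 eV.
ΔE = 122.4 × (1/2² − 1/3²) = 122.4 × 0.1389 = 17.00 eV.
λ = hc/ΔE = 1240 / 17.00 = 72.94 nm.

72.94 nm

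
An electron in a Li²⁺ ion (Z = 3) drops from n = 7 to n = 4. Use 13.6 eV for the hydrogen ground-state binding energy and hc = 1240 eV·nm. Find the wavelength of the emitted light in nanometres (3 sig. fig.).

241 nm

For Z = 3 the level energies scale as Z², so the effective Rydberg energy is 13.6 × 9 = 122.4 eV.
ΔE = 122.4 × (1/4² − 1/7²) = 122.4 × 0.04209 = 5.152 eV.
λ = hc/ΔE = 1240 / 5.152 = 241 nm.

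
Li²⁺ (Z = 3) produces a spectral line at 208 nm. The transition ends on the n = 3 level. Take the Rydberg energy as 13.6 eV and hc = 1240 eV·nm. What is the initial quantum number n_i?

n_i = 4

The photon energy is ΔE = hc/λ = 1240 / 208 = 5.962 eV.
With Z = 3, ΔE = 122.4 × (1/n_f² − 1/n_i²), so 1/n_f² − 1/n_i² = 0.04871.
With n_f = 3: 1/n_i² = 1/9 − 0.04871 = 0.06241, so n_i ≈ 4.00.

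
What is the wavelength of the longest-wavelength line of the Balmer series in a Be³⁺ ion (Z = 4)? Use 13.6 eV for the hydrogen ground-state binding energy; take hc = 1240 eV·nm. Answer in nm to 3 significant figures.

The Balmer series terminates on n_f = 2; the first line has n_i = 2+1 = 3.
ΔE = 217.6 × (1/2² − 1/3²) = 30.22 eV.
λ = 1240 / 30.22 = 41.0 nm.

41.0 nm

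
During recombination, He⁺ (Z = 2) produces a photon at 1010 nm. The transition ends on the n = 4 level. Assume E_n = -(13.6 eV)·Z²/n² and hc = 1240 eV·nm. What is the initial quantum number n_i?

n_i = 5

The photon energy is ΔE = hc/λ = 1240 / 1010 = 1.228 eV.
With Z = 2, ΔE = 54.40 × (1/n_f² − 1/n_i²), so 1/n_f² − 1/n_i² = 0.02257.
With n_f = 4: 1/n_i² = 1/16 − 0.02257 = 0.03993, so n_i ≈ 5.00.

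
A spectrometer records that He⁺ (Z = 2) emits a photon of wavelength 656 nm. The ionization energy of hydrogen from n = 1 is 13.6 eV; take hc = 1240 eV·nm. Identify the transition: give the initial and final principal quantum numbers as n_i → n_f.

n_i = 6, n_f = 4

The photon energy is ΔE = hc/λ = 1240 / 656 = 1.890 eV.
With Z = 2, ΔE = 54.40 × (1/n_f² − 1/n_i²), so 1/n_f² − 1/n_i² = 0.03475.
Trying n_f = 4 gives 1/n_i² = 0.02775, i.e. n_i ≈ 6; this pair matches.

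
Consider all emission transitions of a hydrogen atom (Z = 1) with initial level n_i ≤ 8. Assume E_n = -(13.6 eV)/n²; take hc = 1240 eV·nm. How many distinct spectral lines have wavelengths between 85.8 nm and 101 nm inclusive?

5

Enumerate all n_i → n_f pairs with 1 ≤ n_f < n_i ≤ 8 and compute λ = 1240 / [13.6·1·(1/n_f² − 1/n_i²)].
Lines falling in [85.8, 101] nm: 8→1 (92.62 nm), 7→1 (93.08 nm), 6→1 (93.78 nm), 5→1 (94.98 nm), 4→1 (97.25 nm).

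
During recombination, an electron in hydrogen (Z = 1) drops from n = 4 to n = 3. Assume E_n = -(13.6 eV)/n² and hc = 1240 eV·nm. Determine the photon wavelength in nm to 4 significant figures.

ΔE = 13.60 × (1/3² − 1/4²) = 13.60 × 0.04861 = 0.6611 eV.
λ = hc/ΔE = 1240 / 0.6611 = 1876 nm.
This line belongs to the Paschen series.

1876 nm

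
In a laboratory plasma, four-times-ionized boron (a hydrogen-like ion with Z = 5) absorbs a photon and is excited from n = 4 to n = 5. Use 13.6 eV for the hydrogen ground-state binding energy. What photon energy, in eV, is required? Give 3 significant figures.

7.65 eV

The Bohr energies scale as Z², so for Z = 5: E_n = −340.0/n² eV.
E_5 = −340.0/25 = −13.60 eV and E_4 = −340.0/16 = −21.25 eV.
The photon energy is |E_5 − E_4| = 7.65 eV.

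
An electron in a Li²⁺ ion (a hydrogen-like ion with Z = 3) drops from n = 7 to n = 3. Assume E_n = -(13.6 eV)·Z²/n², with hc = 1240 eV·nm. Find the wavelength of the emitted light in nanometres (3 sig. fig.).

112 nm

For Z = 3 the level energies scale as Z², so the effective Rydberg energy is 13.6 × 9 = 122.4 eV.
ΔE = 122.4 × (1/3² − 1/7²) = 122.4 × 0.09070 = 11.10 eV.
λ = hc/ΔE = 1240 / 11.10 = 112 nm.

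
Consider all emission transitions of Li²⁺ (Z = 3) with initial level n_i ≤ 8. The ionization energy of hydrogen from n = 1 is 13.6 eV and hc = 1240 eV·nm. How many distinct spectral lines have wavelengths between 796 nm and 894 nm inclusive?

2

Enumerate all n_i → n_f pairs with 1 ≤ n_f < n_i ≤ 8 and compute λ = 1240 / [13.6·9·(1/n_f² − 1/n_i²)].
Lines falling in [796, 894] nm: 6→5 (828.9 nm), 8→6 (833.6 nm).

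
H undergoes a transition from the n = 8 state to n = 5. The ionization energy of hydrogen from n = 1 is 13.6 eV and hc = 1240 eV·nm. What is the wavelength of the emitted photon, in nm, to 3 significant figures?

3740 nm

ΔE = 13.60 × (1/5² − 1/8²) = 13.60 × 0.02438 = 0.3315 eV.
λ = hc/ΔE = 1240 / 0.3315 = 3740 nm.
This line belongs to the Pfund series.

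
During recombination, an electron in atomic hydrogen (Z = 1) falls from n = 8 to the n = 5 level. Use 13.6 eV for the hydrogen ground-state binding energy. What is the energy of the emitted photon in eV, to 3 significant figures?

0.332 eV

E_8 = −13.60/64 = −0.2125 eV and E_5 = −13.60/25 = −0.5440 eV.
The photon energy is |E_8 − E_5| = 0.332 eV.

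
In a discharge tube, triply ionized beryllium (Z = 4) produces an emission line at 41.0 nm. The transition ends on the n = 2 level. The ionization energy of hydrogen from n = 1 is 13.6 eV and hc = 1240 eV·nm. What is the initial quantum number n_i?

The photon energy is ΔE = hc/λ = 1240 / 41.0 = 30.24 eV.
With Z = 4, ΔE = 217.6 × (1/n_f² − 1/n_i²), so 1/n_f² − 1/n_i² = 0.1390.
With n_f = 2: 1/n_i² = 1/4 − 0.1390 = 0.1110, so n_i ≈ 3.00.

n_i = 3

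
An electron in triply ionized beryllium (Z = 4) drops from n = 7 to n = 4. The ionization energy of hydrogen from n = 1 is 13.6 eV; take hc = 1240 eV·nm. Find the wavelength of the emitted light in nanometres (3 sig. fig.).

For Z = 4 the level energies scale as Z², so the effective Rydberg energy is 13.6 × 16 = 217.6 eV.
ΔE = 217.6 × (1/4² − 1/7²) = 217.6 × 0.04209 = 9.159 eV.
λ = hc/ΔE = 1240 / 9.159 = 135 nm.

135 nm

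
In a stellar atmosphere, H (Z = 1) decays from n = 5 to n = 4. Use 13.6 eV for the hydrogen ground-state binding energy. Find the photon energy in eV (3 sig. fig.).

E_5 = −13.60/25 = −0.5440 eV and E_4 = −13.60/16 = −0.8500 eV.
The photon energy is |E_5 − E_4| = 0.306 eV.

0.306 eV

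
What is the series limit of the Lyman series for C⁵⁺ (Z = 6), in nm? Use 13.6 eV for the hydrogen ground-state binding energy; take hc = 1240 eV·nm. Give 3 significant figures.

2.53 nm

The Lyman series has lower level n_f = 1; the series limit corresponds to n_i → ∞.
ΔE_max = 13.6 × 36 / 1² = 489.6 eV.
λ_min = 1240 / 489.6 = 2.53 nm.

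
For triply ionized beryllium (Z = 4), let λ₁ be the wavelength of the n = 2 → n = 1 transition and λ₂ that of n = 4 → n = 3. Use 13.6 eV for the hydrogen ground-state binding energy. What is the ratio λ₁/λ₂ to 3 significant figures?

0.0648

λ ∝ 1/ΔE ∝ 1/(1/n_f² − 1/n_i²), and the Z² and hc factors cancel in the ratio.
λ₁/λ₂ = (1/3² − 1/4²)/(1/1² − 1/2²) = 0.04861/0.7500 = 0.0648.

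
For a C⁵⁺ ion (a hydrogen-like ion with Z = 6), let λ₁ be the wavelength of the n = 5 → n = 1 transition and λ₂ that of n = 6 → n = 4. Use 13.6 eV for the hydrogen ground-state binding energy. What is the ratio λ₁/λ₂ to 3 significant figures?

λ ∝ 1/ΔE ∝ 1/(1/n_f² − 1/n_i²), and the Z² and hc factors cancel in the ratio.
λ₁/λ₂ = (1/4² − 1/6²)/(1/1² − 1/5²) = 0.03472/0.9600 = 0.0362.

0.0362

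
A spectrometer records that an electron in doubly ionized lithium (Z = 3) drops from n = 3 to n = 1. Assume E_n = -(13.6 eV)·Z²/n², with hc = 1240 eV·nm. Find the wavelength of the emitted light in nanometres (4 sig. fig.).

For Z = 3 the level energies scale as Z², so the effective Rydberg energy is 13.6 × 9 = 122.4 eV.
ΔE = 122.4 × (1/1² − 1/3²) = 122.4 × 0.8889 = 108.8 eV.
λ = hc/ΔE = 1240 / 108.8 = 11.40 nm.

11.40 nm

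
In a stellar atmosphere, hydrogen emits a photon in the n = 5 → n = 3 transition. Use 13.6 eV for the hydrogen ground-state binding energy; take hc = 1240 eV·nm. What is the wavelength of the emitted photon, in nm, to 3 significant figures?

ΔE = 13.60 × (1/3² − 1/5²) = 13.60 × 0.07111 = 0.9671 eV.
λ = hc/ΔE = 1240 / 0.9671 = 1280 nm.
This line belongs to the Paschen series.

1280 nm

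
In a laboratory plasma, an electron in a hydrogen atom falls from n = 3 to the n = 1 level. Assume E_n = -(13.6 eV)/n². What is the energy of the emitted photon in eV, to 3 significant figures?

12.1 eV

E_3 = −13.60/9 = −1.511 eV and E_1 = −13.60/1 = −13.60 eV.
The photon energy is |E_3 − E_1| = 12.1 eV.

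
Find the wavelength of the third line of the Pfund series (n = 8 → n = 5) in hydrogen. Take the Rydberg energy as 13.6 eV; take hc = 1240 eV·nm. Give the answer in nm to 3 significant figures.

The Pfund series terminates on n_f = 5; the third line has n_i = 5+3 = 8.
ΔE = 13.60 × (1/5² − 1/8²) = 0.3315 eV.
λ = 1240 / 0.3315 = 3740 nm.

3740 nm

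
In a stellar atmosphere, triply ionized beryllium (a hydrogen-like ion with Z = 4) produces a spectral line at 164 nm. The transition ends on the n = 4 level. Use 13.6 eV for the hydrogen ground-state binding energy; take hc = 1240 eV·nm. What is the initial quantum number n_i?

n_i = 6

The photon energy is ΔE = hc/λ = 1240 / 164 = 7.561 eV.
With Z = 4, ΔE = 217.6 × (1/n_f² − 1/n_i²), so 1/n_f² − 1/n_i² = 0.03475.
With n_f = 4: 1/n_i² = 1/16 − 0.03475 = 0.02775, so n_i ≈ 6.00.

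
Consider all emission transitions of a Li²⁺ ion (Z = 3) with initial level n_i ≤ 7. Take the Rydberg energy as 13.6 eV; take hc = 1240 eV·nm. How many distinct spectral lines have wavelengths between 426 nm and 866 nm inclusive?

Enumerate all n_i → n_f pairs with 1 ≤ n_f < n_i ≤ 7 and compute λ = 1240 / [13.6·9·(1/n_f² − 1/n_i²)].
Lines falling in [426, 866] nm: 5→4 (450.3 nm), 7→5 (517.1 nm), 6→5 (828.9 nm).

3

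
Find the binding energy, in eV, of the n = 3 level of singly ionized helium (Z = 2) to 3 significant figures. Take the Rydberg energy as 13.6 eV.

6.04 eV

E_n = −13.6 Z²/n² = −54.40/n² eV for Z = 2.
E_3 = −54.40/9 = −6.04 eV, so ionization (to E = 0) requires 6.04 eV.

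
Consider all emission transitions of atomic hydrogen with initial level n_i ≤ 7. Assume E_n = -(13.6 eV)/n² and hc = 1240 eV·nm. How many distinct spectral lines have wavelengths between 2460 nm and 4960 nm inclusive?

Enumerate all n_i → n_f pairs with 1 ≤ n_f < n_i ≤ 7 and compute λ = 1240 / [13.6·1·(1/n_f² − 1/n_i²)].
Lines falling in [2460, 4960] nm: 6→4 (2626 nm), 5→4 (4052 nm), 7→5 (4654 nm).

3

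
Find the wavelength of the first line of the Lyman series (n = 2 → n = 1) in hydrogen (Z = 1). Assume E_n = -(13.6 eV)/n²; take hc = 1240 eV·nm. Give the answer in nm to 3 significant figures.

The Lyman series terminates on n_f = 1; the first line has n_i = 1+1 = 2.
ΔE = 13.60 × (1/1² − 1/2²) = 10.20 eV.
λ = 1240 / 10.20 = 122 nm.

122 nm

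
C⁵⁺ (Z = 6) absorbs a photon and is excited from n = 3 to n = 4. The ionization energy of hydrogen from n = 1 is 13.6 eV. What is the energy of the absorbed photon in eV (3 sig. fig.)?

23.8 eV

The Bohr energies scale as Z², so for Z = 6: E_n = −489.6/n² eV.
E_4 = −489.6/16 = −30.60 eV and E_3 = −489.6/9 = −54.40 eV.
The photon energy is |E_4 − E_3| = 23.8 eV.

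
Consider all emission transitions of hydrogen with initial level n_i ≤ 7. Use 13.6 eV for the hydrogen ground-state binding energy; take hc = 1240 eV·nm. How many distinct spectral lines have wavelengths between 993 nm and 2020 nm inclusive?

Enumerate all n_i → n_f pairs with 1 ≤ n_f < n_i ≤ 7 and compute λ = 1240 / [13.6·1·(1/n_f² − 1/n_i²)].
Lines falling in [993, 2020] nm: 7→3 (1005 nm), 6→3 (1094 nm), 5→3 (1282 nm), 4→3 (1876 nm).

4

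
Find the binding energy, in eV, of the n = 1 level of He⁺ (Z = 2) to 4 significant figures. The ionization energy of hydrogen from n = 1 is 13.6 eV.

E_n = −13.6 Z²/n² = −54.40/n² eV for Z = 2.
E_1 = −54.40/1 = −54.40 eV, so ionization (to E = 0) requires 54.40 eV.

54.40 eV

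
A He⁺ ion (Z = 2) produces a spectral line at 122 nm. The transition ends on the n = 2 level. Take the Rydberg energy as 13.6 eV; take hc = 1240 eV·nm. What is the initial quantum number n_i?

n_i = 4

The photon energy is ΔE = hc/λ = 1240 / 122 = 10.16 eV.
With Z = 2, ΔE = 54.40 × (1/n_f² − 1/n_i²), so 1/n_f² − 1/n_i² = 0.1868.
With n_f = 2: 1/n_i² = 1/4 − 0.1868 = 0.06316, so n_i ≈ 3.98.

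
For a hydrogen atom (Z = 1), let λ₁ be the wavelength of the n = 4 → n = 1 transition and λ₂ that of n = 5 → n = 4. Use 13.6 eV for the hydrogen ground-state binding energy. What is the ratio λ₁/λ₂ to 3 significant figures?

λ ∝ 1/ΔE ∝ 1/(1/n_f² − 1/n_i²), and the Z² and hc factors cancel in the ratio.
λ₁/λ₂ = (1/4² − 1/5²)/(1/1² − 1/4²) = 0.02250/0.9375 = 0.0240.

0.0240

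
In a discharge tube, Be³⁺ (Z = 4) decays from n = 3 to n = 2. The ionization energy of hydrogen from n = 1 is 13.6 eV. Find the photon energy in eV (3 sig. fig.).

30.2 eV

The Bohr energies scale as Z², so for Z = 4: E_n = −217.6/n² eV.
E_3 = −217.6/9 = −24.18 eV and E_2 = −217.6/4 = −54.40 eV.
The photon energy is |E_3 − E_2| = 30.2 eV.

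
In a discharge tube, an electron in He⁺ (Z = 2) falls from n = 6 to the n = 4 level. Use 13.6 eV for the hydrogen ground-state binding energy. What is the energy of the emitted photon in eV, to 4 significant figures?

1.889 eV

The Bohr energies scale as Z², so for Z = 2: E_n = −54.40/n² eV.
E_6 = −54.40/36 = −1.511 eV and E_4 = −54.40/16 = −3.400 eV.
The photon energy is |E_6 − E_4| = 1.889 eV.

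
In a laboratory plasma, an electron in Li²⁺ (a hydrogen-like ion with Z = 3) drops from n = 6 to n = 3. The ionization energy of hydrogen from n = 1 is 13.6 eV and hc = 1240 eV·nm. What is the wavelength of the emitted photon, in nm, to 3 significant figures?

For Z = 3 the level energies scale as Z², so the effective Rydberg energy is 13.6 × 9 = 122.4 eV.
ΔE = 122.4 × (1/3² − 1/6²) = 122.4 × 0.08333 = 10.20 eV.
λ = hc/ΔE = 1240 / 10.20 = 122 nm.

122 nm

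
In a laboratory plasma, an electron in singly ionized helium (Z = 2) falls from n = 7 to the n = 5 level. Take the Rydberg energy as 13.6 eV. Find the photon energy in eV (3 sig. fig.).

1.07 eV

The Bohr energies scale as Z², so for Z = 2: E_n = −54.40/n² eV.
E_7 = −54.40/49 = −1.110 eV and E_5 = −54.40/25 = −2.176 eV.
The photon energy is |E_7 − E_5| = 1.07 eV.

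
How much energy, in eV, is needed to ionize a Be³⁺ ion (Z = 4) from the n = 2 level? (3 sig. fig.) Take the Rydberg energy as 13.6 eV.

E_n = −13.6 Z²/n² = −217.6/n² eV for Z = 4.
E_2 = −217.6/4 = −54.4 eV, so ionization (to E = 0) requires 54.4 eV.

54.4 eV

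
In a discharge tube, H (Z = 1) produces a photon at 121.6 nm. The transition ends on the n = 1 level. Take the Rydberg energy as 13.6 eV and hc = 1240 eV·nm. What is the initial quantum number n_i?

The photon energy is ΔE = hc/λ = 1240 / 121.6 = 10.20 eV.
With Z = 1, ΔE = 13.60 × (1/n_f² − 1/n_i²), so 1/n_f² − 1/n_i² = 0.7498.
With n_f = 1: 1/n_i² = 1/1 − 0.7498 = 0.2502, so n_i ≈ 2.00.

n_i = 2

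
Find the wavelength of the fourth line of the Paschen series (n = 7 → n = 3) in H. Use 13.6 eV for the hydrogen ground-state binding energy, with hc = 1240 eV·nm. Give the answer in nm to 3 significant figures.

1010 nm

The Paschen series terminates on n_f = 3; the fourth line has n_i = 3+4 = 7.
ΔE = 13.60 × (1/3² − 1/7²) = 1.234 eV.
λ = 1240 / 1.234 = 1010 nm.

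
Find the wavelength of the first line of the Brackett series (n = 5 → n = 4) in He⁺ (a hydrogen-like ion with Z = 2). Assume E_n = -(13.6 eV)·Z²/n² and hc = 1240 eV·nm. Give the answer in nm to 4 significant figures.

1013 nm

The Brackett series terminates on n_f = 4; the first line has n_i = 4+1 = 5.
ΔE = 54.40 × (1/4² − 1/5²) = 1.224 eV.
λ = 1240 / 1.224 = 1013 nm.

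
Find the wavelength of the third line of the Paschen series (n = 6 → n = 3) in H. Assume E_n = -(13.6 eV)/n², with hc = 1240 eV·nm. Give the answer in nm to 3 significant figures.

1090 nm

The Paschen series terminates on n_f = 3; the third line has n_i = 3+3 = 6.
ΔE = 13.60 × (1/3² − 1/6²) = 1.133 eV.
λ = 1240 / 1.133 = 1090 nm.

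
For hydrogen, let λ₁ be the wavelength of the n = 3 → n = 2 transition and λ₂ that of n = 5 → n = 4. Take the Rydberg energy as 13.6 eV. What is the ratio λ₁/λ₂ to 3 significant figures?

0.162

λ ∝ 1/ΔE ∝ 1/(1/n_f² − 1/n_i²), and the Z² and hc factors cancel in the ratio.
λ₁/λ₂ = (1/4² − 1/5²)/(1/2² − 1/3²) = 0.02250/0.1389 = 0.162.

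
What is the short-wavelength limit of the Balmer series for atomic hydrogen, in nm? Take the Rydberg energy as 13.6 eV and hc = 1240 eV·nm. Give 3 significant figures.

365 nm

The Balmer series has lower level n_f = 2; the series limit corresponds to n_i → ∞.
ΔE_max = 13.6 × 1 / 2² = 3.400 eV.
λ_min = 1240 / 3.400 = 365 nm.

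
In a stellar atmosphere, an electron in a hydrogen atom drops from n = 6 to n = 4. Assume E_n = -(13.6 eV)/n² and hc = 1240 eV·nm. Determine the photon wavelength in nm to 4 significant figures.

ΔE = 13.60 × (1/4² − 1/6²) = 13.60 × 0.03472 = 0.4722 eV.
λ = hc/ΔE = 1240 / 0.4722 = 2626 nm.

2626 nm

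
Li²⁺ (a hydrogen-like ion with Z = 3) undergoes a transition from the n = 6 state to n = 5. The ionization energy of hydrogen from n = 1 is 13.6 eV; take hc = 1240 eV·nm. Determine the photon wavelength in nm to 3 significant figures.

829 nm

For Z = 3 the level energies scale as Z², so the effective Rydberg energy is 13.6 × 9 = 122.4 eV.
ΔE = 122.4 × (1/5² − 1/6²) = 122.4 × 0.01222 = 1.496 eV.
λ = hc/ΔE = 1240 / 1.496 = 829 nm.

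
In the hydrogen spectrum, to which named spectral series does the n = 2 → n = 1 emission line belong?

Lyman

The series is set by the lower level: n_f = 1 is the Lyman series.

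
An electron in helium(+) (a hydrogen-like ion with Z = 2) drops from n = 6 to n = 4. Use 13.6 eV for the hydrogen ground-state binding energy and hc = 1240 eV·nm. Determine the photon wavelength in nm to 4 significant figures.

For Z = 2 the level energies scale as Z², so the effective Rydberg energy is 13.6 × 4 = 54.40 eV.
ΔE = 54.40 × (1/4² − 1/6²) = 54.40 × 0.03472 = 1.889 eV.
λ = hc/ΔE = 1240 / 1.889 = 656.5 nm.

656.5 nm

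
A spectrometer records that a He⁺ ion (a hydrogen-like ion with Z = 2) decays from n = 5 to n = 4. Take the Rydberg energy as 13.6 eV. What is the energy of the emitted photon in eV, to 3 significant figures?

The Bohr energies scale as Z², so for Z = 2: E_n = −54.40/n² eV.
E_5 = −54.40/25 = −2.176 eV and E_4 = −54.40/16 = −3.400 eV.
The photon energy is |E_5 − E_4| = 1.22 eV.

1.22 eV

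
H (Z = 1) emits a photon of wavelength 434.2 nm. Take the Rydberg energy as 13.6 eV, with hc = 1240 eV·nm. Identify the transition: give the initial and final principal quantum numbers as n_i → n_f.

n_i = 5, n_f = 2

The photon energy is ΔE = hc/λ = 1240 / 434.2 = 2.856 eV.
With Z = 1, ΔE = 13.60 × (1/n_f² − 1/n_i²), so 1/n_f² − 1/n_i² = 0.2100.
Trying n_f = 2 gives 1/n_i² = 0.04001, i.e. n_i ≈ 5; this pair matches.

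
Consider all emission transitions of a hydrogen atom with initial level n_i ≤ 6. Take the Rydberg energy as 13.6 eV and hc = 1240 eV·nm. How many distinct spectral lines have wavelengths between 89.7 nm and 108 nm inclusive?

4

Enumerate all n_i → n_f pairs with 1 ≤ n_f < n_i ≤ 6 and compute λ = 1240 / [13.6·1·(1/n_f² − 1/n_i²)].
Lines falling in [89.7, 108] nm: 6→1 (93.78 nm), 5→1 (94.98 nm), 4→1 (97.25 nm), 3→1 (102.6 nm).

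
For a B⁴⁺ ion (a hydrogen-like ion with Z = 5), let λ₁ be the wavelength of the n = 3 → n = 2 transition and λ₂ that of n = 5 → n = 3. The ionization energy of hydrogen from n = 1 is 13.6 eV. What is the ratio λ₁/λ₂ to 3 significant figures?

0.512

λ ∝ 1/ΔE ∝ 1/(1/n_f² − 1/n_i²), and the Z² and hc factors cancel in the ratio.
λ₁/λ₂ = (1/3² − 1/5²)/(1/2² − 1/3²) = 0.07111/0.1389 = 0.512.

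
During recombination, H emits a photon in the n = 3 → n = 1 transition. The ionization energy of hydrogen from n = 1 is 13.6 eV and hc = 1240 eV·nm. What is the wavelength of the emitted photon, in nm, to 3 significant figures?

ΔE = 13.60 × (1/1² − 1/3²) = 13.60 × 0.8889 = 12.09 eV.
λ = hc/ΔE = 1240 / 12.09 = 103 nm.
This line belongs to the Lyman series.

103 nm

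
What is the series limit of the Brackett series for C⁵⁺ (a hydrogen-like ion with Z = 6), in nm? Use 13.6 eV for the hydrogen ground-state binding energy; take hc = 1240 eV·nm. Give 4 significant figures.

40.52 nm

The Brackett series has lower level n_f = 4; the series limit corresponds to n_i → ∞.
ΔE_max = 13.6 × 36 / 4² = 30.60 eV.
λ_min = 1240 / 30.60 = 40.52 nm.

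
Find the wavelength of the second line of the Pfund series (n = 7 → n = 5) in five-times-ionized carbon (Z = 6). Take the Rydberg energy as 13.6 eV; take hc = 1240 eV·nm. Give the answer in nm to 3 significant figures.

The Pfund series terminates on n_f = 5; the second line has n_i = 5+2 = 7.
ΔE = 489.6 × (1/5² − 1/7²) = 9.592 eV.
λ = 1240 / 9.592 = 129 nm.

129 nm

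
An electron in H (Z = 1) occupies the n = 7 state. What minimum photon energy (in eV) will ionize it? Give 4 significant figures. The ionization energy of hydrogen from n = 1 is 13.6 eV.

E_7 = −13.60/49 = −0.2776 eV, so ionization (to E = 0) requires 0.2776 eV.

0.2776 eV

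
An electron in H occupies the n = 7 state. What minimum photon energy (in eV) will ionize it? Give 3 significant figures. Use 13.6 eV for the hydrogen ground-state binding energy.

E_7 = −13.60/49 = −0.278 eV, so ionization (to E = 0) requires 0.278 eV.

0.278 eV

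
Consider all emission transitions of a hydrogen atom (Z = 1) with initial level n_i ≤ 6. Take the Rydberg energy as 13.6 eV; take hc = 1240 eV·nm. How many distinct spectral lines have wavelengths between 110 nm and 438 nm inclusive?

3

Enumerate all n_i → n_f pairs with 1 ≤ n_f < n_i ≤ 6 and compute λ = 1240 / [13.6·1·(1/n_f² − 1/n_i²)].
Lines falling in [110, 438] nm: 2→1 (121.6 nm), 6→2 (410.3 nm), 5→2 (434.2 nm).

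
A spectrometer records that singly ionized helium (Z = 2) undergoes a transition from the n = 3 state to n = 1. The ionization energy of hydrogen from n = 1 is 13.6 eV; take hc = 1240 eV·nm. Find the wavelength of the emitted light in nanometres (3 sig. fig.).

25.6 nm

For Z = 2 the level energies scale as Z², so the effective Rydberg energy is 13.6 × 4 = 54.40 eV.
ΔE = 54.40 × (1/1² − 1/3²) = 54.40 × 0.8889 = 48.36 eV.
λ = hc/ΔE = 1240 / 48.36 = 25.6 nm.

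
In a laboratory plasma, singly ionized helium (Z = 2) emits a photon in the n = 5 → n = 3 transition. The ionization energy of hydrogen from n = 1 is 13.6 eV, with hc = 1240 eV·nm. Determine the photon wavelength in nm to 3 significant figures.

For Z = 2 the level energies scale as Z², so the effective Rydberg energy is 13.6 × 4 = 54.40 eV.
ΔE = 54.40 × (1/3² − 1/5²) = 54.40 × 0.07111 = 3.868 eV.
λ = hc/ΔE = 1240 / 3.868 = 321 nm.

321 nm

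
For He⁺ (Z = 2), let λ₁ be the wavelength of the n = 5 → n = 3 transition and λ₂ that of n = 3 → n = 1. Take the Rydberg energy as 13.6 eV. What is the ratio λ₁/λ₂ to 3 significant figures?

λ ∝ 1/ΔE ∝ 1/(1/n_f² − 1/n_i²), and the Z² and hc factors cancel in the ratio.
λ₁/λ₂ = (1/1² − 1/3²)/(1/3² − 1/5²) = 0.8889/0.07111 = 12.5.

12.5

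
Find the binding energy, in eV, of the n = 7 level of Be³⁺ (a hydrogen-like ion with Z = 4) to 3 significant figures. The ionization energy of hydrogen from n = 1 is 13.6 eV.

E_n = −13.6 Z²/n² = −217.6/n² eV for Z = 4.
E_7 = −217.6/49 = −4.44 eV, so ionization (to E = 0) requires 4.44 eV.

4.44 eV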